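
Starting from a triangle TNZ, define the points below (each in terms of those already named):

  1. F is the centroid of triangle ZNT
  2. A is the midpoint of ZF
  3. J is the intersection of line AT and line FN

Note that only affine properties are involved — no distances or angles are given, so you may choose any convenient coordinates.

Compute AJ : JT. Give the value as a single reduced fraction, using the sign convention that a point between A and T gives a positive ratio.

AJ:JT = 1/2

Set T = (0, 0), N = (1, 0), Z = (0, 1); any affine frame gives the same invariant.
1. F is the centroid of triangle ZNT ⇒ F = (1/3, 1/3)
2. A is the midpoint of ZF ⇒ A = (1/6, 2/3)
3. J is the intersection of line AT and line FN ⇒ J = (1/9, 4/9)
J = A + t·(T−A) with t = 1/3, so AJ:JT = t:(1−t) = 1/3:2/3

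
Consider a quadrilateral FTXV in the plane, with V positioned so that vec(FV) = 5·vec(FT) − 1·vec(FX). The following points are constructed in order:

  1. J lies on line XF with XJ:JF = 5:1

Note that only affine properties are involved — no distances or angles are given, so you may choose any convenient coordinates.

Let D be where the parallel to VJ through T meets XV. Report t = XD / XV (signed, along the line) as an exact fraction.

t = 23/25

Work in coordinates with F = (0, 0), T = (1, 0), X = (0, 1), V = (5, -1).
1. J lies on line XF with XJ:JF = 5:1 ⇒ J = (0, 1/6)
through T parallel to VJ: direction (-5, 7/6); meets XV at D = (23/5, -21/25)
D = X + t·(V−X) with t = 23/25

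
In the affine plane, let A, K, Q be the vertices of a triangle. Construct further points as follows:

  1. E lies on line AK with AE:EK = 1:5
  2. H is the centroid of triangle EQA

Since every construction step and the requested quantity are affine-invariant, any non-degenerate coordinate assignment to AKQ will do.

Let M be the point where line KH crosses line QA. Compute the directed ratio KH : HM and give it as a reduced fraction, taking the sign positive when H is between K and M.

Choose coordinates A = (0, 0), K = (1, 0), Q = (0, 1).
1. E lies on line AK with AE:EK = 1:5 ⇒ E = (1/6, 0)
2. H is the centroid of triangle EQA ⇒ H = (1/18, 1/3)
line KH meets QA at M = (0, 6/17)
H = K + t·(M−K) with t = 17/18, so KH:HM = 17/18:1/18

KH:HM = 17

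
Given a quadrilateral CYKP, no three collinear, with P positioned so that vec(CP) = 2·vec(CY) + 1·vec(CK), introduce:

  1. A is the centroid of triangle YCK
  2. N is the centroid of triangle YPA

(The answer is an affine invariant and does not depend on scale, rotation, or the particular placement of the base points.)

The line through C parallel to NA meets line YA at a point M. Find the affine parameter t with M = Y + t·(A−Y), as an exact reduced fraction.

t = 1/3

Assign C = (0, 0), Y = (1, 0), K = (0, 1), P = (2, 1) — the answer is frame-independent, so this choice is without loss of generality.
1. A is the centroid of triangle YCK ⇒ A = (1/3, 1/3)
2. N is the centroid of triangle YPA ⇒ N = (10/9, 4/9)
through C parallel to NA: direction (-7/9, -1/9); meets YA at M = (7/9, 1/9)
M = Y + t·(A−Y) with t = 1/3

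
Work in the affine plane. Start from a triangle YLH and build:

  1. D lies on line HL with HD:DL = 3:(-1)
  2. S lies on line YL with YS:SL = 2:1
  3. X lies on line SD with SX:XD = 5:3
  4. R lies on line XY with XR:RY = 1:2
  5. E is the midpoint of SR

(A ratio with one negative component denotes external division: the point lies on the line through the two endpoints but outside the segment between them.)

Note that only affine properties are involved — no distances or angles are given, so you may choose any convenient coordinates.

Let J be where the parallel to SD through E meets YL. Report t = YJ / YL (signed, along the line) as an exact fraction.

Assign Y = (0, 0), L = (1, 0), H = (0, 1) — the answer is frame-independent, so this choice is without loss of generality.
1. D lies on line HL with HD:DL = 3:(-1) ⇒ D = (3/2, -1/2)
2. S lies on line YL with YS:SL = 2:1 ⇒ S = (2/3, 0)
3. X lies on line SD with SX:XD = 5:3 ⇒ X = (19/16, -5/16)
4. R lies on line XY with XR:RY = 1:2 ⇒ R = (19/24, -5/24)
5. E is the midpoint of SR ⇒ E = (35/48, -5/48)
through E parallel to SD: direction (5/6, -1/2); meets YL at J = (5/9, 0)
J = Y + t·(L−Y) with t = 5/9

t = 5/9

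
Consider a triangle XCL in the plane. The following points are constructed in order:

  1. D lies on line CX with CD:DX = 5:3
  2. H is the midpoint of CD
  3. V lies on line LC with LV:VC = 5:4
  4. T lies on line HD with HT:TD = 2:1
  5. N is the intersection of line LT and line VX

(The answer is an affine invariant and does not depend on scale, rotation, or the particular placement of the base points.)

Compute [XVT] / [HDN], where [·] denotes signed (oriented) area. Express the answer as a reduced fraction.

[XVT]:[HDN] = 332/135

Set X = (0, 0), C = (1, 0), L = (0, 1); any affine frame gives the same invariant.
1. D lies on line CX with CD:DX = 5:3 ⇒ D = (3/8, 0)
2. H is the midpoint of CD ⇒ H = (11/16, 0)
3. V lies on line LC with LV:VC = 5:4 ⇒ V = (5/9, 4/9)
4. T lies on line HD with HT:TD = 2:1 ⇒ T = (23/48, 0)
5. N is the intersection of line LT and line VX ⇒ N = (115/332, 23/83)
2·[XVT] = -23/108, 2·[HDN] = -115/1328
[XVT]:[HDN] = -23/108:-115/1328 = 332/135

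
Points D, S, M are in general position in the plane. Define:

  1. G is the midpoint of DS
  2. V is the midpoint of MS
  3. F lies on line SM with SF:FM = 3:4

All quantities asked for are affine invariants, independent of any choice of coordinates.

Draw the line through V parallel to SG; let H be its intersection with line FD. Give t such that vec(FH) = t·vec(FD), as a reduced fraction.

Assign D = (0, 0), S = (1, 0), M = (0, 1) — the answer is frame-independent, so this choice is without loss of generality.
1. G is the midpoint of DS ⇒ G = (1/2, 0)
2. V is the midpoint of MS ⇒ V = (1/2, 1/2)
3. F lies on line SM with SF:FM = 3:4 ⇒ F = (4/7, 3/7)
through V parallel to SG: direction (-1/2, 0); meets FD at H = (2/3, 1/2)
H = F + t·(D−F) with t = -1/6

t = -1/6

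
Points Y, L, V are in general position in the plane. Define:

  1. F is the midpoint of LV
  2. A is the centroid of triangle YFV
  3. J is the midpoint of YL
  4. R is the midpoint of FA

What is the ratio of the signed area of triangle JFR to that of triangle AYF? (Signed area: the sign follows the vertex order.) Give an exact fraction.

Set Y = (0, 0), L = (1, 0), V = (0, 1); any affine frame gives the same invariant.
1. F is the midpoint of LV ⇒ F = (1/2, 1/2)
2. A is the centroid of triangle YFV ⇒ A = (1/6, 1/2)
3. J is the midpoint of YL ⇒ J = (1/2, 0)
4. R is the midpoint of FA ⇒ R = (1/3, 1/2)
2·[JFR] = 1/12, 2·[AYF] = 1/6
[JFR]:[AYF] = 1/12:1/6 = 1/2

[JFR]:[AYF] = 1/2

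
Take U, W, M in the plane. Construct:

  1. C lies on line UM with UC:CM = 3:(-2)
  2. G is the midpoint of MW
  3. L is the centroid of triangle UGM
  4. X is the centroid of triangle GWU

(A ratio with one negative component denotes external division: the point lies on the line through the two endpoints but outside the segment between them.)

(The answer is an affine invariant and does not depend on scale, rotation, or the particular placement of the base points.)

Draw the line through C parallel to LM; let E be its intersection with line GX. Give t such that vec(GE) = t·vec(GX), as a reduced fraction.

t = -3

Set U = (0, 0), W = (1, 0), M = (0, 1); any affine frame gives the same invariant.
1. C lies on line UM with UC:CM = 3:(-2) ⇒ C = (0, 3)
2. G is the midpoint of MW ⇒ G = (1/2, 1/2)
3. L is the centroid of triangle UGM ⇒ L = (1/6, 1/2)
4. X is the centroid of triangle GWU ⇒ X = (1/2, 1/6)
through C parallel to LM: direction (-1/6, 1/2); meets GX at E = (1/2, 3/2)
E = G + t·(X−G) with t = -3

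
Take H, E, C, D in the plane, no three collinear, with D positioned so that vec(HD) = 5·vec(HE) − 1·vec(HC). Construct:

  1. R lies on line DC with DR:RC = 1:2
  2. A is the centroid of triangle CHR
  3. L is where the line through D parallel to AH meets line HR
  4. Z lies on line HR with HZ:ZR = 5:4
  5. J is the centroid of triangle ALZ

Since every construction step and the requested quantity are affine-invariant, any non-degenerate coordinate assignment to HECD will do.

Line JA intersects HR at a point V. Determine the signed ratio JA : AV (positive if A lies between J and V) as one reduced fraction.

JA:AV = -2/3

Choose coordinates H = (0, 0), E = (1, 0), C = (0, 1), D = (5, -1).
1. R lies on line DC with DR:RC = 1:2 ⇒ R = (10/3, -1/3)
2. A is the centroid of triangle CHR ⇒ A = (10/9, 2/9)
3. L is where the line through D parallel to AH meets line HR ⇒ L = (20/3, -2/3)
4. Z lies on line HR with HZ:ZR = 5:4 ⇒ Z = (50/27, -5/27)
5. J is the centroid of triangle ALZ ⇒ J = (260/81, -17/81)
line JA meets HR at V = (115/27, -23/54)
A = J + t·(V−J) with t = -2, so JA:AV = -2:3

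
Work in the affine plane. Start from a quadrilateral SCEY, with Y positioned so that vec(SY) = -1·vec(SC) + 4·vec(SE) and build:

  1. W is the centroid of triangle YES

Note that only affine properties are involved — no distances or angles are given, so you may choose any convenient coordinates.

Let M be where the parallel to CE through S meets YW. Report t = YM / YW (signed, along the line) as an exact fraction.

Work in coordinates with S = (0, 0), C = (1, 0), E = (0, 1), Y = (-1, 4).
1. W is the centroid of triangle YES ⇒ W = (-1/3, 5/3)
through S parallel to CE: direction (-1, 1); meets YW at M = (1/5, -1/5)
M = Y + t·(W−Y) with t = 9/5

t = 9/5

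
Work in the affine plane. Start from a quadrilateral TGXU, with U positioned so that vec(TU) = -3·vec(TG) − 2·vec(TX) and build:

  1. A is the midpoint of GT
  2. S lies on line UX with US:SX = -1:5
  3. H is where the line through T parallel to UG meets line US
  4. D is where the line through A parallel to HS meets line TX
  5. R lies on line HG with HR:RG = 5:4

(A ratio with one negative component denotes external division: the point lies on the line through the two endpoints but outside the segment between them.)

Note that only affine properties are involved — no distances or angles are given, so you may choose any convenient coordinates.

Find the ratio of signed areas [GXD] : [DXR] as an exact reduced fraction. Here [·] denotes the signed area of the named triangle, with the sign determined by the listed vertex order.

Work in coordinates with T = (0, 0), G = (1, 0), X = (0, 1), U = (-3, -2).
1. A is the midpoint of GT ⇒ A = (1/2, 0)
2. S lies on line UX with US:SX = -1:5 ⇒ S = (-15/4, -11/4)
3. H is where the line through T parallel to UG meets line US ⇒ H = (-2, -1)
4. D is where the line through A parallel to HS meets line TX ⇒ D = (0, -1/2)
5. R lies on line HG with HR:RG = 5:4 ⇒ R = (-1/3, -4/9)
2·[GXD] = 3/2, 2·[DXR] = 1/2
[GXD]:[DXR] = 3/2:1/2 = 3

[GXD]:[DXR] = 3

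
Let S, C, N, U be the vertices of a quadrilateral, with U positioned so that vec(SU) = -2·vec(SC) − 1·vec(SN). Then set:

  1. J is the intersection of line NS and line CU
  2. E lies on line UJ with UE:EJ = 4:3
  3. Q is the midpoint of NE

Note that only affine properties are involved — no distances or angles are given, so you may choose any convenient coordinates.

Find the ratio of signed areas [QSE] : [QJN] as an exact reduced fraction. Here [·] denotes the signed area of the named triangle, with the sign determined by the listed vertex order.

Assign S = (0, 0), C = (1, 0), N = (0, 1), U = (-2, -1) — the answer is frame-independent, so this choice is without loss of generality.
1. J is the intersection of line NS and line CU ⇒ J = (0, -1/3)
2. E lies on line UJ with UE:EJ = 4:3 ⇒ E = (-6/7, -13/21)
3. Q is the midpoint of NE ⇒ Q = (-3/7, 4/21)
2·[QSE] = -3/7, 2·[QJN] = 4/7
[QSE]:[QJN] = -3/7:4/7 = -3/4

[QSE]:[QJN] = -3/4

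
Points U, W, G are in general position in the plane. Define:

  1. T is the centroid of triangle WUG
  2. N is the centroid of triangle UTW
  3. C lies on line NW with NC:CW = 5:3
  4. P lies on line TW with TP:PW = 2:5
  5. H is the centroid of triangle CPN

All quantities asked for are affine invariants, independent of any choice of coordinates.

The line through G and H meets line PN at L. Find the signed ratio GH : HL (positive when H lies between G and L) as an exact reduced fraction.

Assign U = (0, 0), W = (1, 0), G = (0, 1) — the answer is frame-independent, so this choice is without loss of generality.
1. T is the centroid of triangle WUG ⇒ T = (1/3, 1/3)
2. N is the centroid of triangle UTW ⇒ N = (4/9, 1/9)
3. C lies on line NW with NC:CW = 5:3 ⇒ C = (19/24, 1/24)
4. P lies on line TW with TP:PW = 2:5 ⇒ P = (11/21, 5/21)
5. H is the centroid of triangle CPN ⇒ H = (887/1512, 197/1512)
line GH meets PN at L = (7096/13671, 3151/13671)
H = G + t·(L−G) with t = 217/192, so GH:HL = 217/192:-25/192

GH:HL = -217/25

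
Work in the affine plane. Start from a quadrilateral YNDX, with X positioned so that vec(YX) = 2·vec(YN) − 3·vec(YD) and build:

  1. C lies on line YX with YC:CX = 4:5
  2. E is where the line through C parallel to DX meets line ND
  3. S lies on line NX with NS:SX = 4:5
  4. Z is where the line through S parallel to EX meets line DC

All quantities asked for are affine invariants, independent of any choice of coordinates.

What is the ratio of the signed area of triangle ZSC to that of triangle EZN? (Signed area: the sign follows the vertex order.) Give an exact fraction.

Work in coordinates with Y = (0, 0), N = (1, 0), D = (0, 1), X = (2, -3).
1. C lies on line YX with YC:CX = 4:5 ⇒ C = (8/9, -4/3)
2. E is where the line through C parallel to DX meets line ND ⇒ E = (-5/9, 14/9)
3. S lies on line NX with NS:SX = 4:5 ⇒ S = (13/9, -4/3)
4. Z is where the line through S parallel to EX meets line DC ⇒ Z = (-80/279, 163/93)
2·[ZSC] = -1435/837, 2·[EZN] = -1820/2511
[ZSC]:[EZN] = -1435/837:-1820/2511 = 123/52

[ZSC]:[EZN] = 123/52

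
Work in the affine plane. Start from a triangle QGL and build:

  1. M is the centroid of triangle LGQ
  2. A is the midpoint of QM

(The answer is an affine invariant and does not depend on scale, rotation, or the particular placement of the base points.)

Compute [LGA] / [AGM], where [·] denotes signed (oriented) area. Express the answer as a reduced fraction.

Work in coordinates with Q = (0, 0), G = (1, 0), L = (0, 1).
1. M is the centroid of triangle LGQ ⇒ M = (1/3, 1/3)
2. A is the midpoint of QM ⇒ A = (1/6, 1/6)
2·[LGA] = -2/3, 2·[AGM] = 1/6
[LGA]:[AGM] = -2/3:1/6 = -4

[LGA]:[AGM] = -4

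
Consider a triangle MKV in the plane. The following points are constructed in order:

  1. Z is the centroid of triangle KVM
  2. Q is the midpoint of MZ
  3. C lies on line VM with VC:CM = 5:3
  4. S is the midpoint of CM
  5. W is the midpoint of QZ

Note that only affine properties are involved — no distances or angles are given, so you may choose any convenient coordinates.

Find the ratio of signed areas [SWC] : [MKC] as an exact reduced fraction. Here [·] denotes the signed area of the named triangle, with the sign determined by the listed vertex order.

[SWC]:[MKC] = 1/8

Assign M = (0, 0), K = (1, 0), V = (0, 1) — the answer is frame-independent, so this choice is without loss of generality.
1. Z is the centroid of triangle KVM ⇒ Z = (1/3, 1/3)
2. Q is the midpoint of MZ ⇒ Q = (1/6, 1/6)
3. C lies on line VM with VC:CM = 5:3 ⇒ C = (0, 3/8)
4. S is the midpoint of CM ⇒ S = (0, 3/16)
5. W is the midpoint of QZ ⇒ W = (1/4, 1/4)
2·[SWC] = 3/64, 2·[MKC] = 3/8
[SWC]:[MKC] = 3/64:3/8 = 1/8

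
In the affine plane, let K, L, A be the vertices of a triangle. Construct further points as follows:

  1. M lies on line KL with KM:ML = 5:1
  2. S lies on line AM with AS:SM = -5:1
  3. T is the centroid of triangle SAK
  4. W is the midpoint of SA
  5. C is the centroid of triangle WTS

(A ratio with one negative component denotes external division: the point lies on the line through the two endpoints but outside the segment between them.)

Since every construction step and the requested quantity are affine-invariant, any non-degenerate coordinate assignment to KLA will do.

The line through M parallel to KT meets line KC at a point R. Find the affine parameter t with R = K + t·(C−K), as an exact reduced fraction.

Work in coordinates with K = (0, 0), L = (1, 0), A = (0, 1).
1. M lies on line KL with KM:ML = 5:1 ⇒ M = (5/6, 0)
2. S lies on line AM with AS:SM = -5:1 ⇒ S = (25/24, -1/4)
3. T is the centroid of triangle SAK ⇒ T = (25/72, 1/4)
4. W is the midpoint of SA ⇒ W = (25/48, 3/8)
5. C is the centroid of triangle WTS ⇒ C = (275/432, 1/8)
through M parallel to KT: direction (25/72, 1/4); meets KC at R = (55/48, 9/40)
R = K + t·(C−K) with t = 9/5

t = 9/5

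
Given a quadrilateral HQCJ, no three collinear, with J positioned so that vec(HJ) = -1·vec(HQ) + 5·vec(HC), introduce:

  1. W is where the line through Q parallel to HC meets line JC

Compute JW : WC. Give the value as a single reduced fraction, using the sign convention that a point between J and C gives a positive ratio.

Assign H = (0, 0), Q = (1, 0), C = (0, 1), J = (-1, 5) — the answer is frame-independent, so this choice is without loss of generality.
1. W is where the line through Q parallel to HC meets line JC ⇒ W = (1, -3)
W = J + t·(C−J) with t = 2, so JW:WC = t:(1−t) = 2:-1

JW:WC = -2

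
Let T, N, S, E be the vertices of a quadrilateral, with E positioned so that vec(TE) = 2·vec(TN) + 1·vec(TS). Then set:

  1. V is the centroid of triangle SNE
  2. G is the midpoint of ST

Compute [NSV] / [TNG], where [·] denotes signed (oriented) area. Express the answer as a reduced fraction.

[NSV]:[TNG] = -4/3

Assign T = (0, 0), N = (1, 0), S = (0, 1), E = (2, 1) — the answer is frame-independent, so this choice is without loss of generality.
1. V is the centroid of triangle SNE ⇒ V = (1, 2/3)
2. G is the midpoint of ST ⇒ G = (0, 1/2)
2·[NSV] = -2/3, 2·[TNG] = 1/2
[NSV]:[TNG] = -2/3:1/2 = -4/3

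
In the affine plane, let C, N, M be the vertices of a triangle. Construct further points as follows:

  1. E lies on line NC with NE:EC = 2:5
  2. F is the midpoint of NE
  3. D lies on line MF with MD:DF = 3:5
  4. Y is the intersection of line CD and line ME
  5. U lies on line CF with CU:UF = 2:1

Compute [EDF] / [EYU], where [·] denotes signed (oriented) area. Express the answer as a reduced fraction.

[EDF]:[EYU] = -43/40

Assign C = (0, 0), N = (1, 0), M = (0, 1) — the answer is frame-independent, so this choice is without loss of generality.
1. E lies on line NC with NE:EC = 2:5 ⇒ E = (5/7, 0)
2. F is the midpoint of NE ⇒ F = (6/7, 0)
3. D lies on line MF with MD:DF = 3:5 ⇒ D = (9/28, 5/8)
4. Y is the intersection of line CD and line ME ⇒ Y = (90/301, 25/43)
5. U lies on line CF with CU:UF = 2:1 ⇒ U = (4/7, 0)
2·[EDF] = -5/56, 2·[EYU] = 25/301
[EDF]:[EYU] = -5/56:25/301 = -43/40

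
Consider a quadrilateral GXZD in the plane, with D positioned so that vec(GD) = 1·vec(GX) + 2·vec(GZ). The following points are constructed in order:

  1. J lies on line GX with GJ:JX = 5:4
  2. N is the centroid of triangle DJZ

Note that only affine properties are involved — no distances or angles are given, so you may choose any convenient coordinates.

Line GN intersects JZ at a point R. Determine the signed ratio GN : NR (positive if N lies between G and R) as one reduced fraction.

Work in coordinates with G = (0, 0), X = (1, 0), Z = (0, 1), D = (1, 2).
1. J lies on line GX with GJ:JX = 5:4 ⇒ J = (5/9, 0)
2. N is the centroid of triangle DJZ ⇒ N = (14/27, 1)
line GN meets JZ at R = (70/261, 15/29)
N = G + t·(R−G) with t = 29/15, so GN:NR = 29/15:-14/15

GN:NR = -29/14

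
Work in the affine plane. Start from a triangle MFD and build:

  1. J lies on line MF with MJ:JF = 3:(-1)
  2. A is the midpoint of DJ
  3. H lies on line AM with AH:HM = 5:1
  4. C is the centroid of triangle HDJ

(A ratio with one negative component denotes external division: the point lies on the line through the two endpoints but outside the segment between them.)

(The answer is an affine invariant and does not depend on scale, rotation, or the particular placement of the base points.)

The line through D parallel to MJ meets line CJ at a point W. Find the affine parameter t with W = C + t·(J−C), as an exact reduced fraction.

t = -23/13

Choose coordinates M = (0, 0), F = (1, 0), D = (0, 1).
1. J lies on line MF with MJ:JF = 3:(-1) ⇒ J = (3/2, 0)
2. A is the midpoint of DJ ⇒ A = (3/4, 1/2)
3. H lies on line AM with AH:HM = 5:1 ⇒ H = (1/8, 1/12)
4. C is the centroid of triangle HDJ ⇒ C = (13/24, 13/36)
through D parallel to MJ: direction (3/2, 0); meets CJ at W = (-15/13, 1)
W = C + t·(J−C) with t = -23/13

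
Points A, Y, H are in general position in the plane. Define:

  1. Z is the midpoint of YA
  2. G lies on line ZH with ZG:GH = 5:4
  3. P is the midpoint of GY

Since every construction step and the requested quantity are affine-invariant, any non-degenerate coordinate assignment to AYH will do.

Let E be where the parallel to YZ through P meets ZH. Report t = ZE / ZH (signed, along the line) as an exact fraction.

Assign A = (0, 0), Y = (1, 0), H = (0, 1) — the answer is frame-independent, so this choice is without loss of generality.
1. Z is the midpoint of YA ⇒ Z = (1/2, 0)
2. G lies on line ZH with ZG:GH = 5:4 ⇒ G = (2/9, 5/9)
3. P is the midpoint of GY ⇒ P = (11/18, 5/18)
through P parallel to YZ: direction (-1/2, 0); meets ZH at E = (13/36, 5/18)
E = Z + t·(H−Z) with t = 5/18

t = 5/18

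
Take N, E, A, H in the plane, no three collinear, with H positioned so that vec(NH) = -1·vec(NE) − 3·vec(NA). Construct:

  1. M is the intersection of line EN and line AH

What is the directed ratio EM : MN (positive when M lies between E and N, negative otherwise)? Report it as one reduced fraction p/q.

EM:MN = -5

Work in coordinates with N = (0, 0), E = (1, 0), A = (0, 1), H = (-1, -3).
1. M is the intersection of line EN and line AH ⇒ M = (-1/4, 0)
M = E + t·(N−E) with t = 5/4, so EM:MN = t:(1−t) = 5/4:-1/4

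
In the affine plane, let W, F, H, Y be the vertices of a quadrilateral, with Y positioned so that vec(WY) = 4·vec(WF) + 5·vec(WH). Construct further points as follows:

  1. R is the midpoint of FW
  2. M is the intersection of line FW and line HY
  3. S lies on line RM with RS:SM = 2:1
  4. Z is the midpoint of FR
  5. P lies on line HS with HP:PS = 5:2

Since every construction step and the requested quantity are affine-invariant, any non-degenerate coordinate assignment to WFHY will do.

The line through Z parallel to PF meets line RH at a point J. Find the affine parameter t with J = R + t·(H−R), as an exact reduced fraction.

Assign W = (0, 0), F = (1, 0), H = (0, 1), Y = (4, 5) — the answer is frame-independent, so this choice is without loss of generality.
1. R is the midpoint of FW ⇒ R = (1/2, 0)
2. M is the intersection of line FW and line HY ⇒ M = (-1, 0)
3. S lies on line RM with RS:SM = 2:1 ⇒ S = (-1/2, 0)
4. Z is the midpoint of FR ⇒ Z = (3/4, 0)
5. P lies on line HS with HP:PS = 5:2 ⇒ P = (-5/14, 2/7)
through Z parallel to PF: direction (19/14, -2/7); meets RH at J = (8/17, 1/17)
J = R + t·(H−R) with t = 1/17

t = 1/17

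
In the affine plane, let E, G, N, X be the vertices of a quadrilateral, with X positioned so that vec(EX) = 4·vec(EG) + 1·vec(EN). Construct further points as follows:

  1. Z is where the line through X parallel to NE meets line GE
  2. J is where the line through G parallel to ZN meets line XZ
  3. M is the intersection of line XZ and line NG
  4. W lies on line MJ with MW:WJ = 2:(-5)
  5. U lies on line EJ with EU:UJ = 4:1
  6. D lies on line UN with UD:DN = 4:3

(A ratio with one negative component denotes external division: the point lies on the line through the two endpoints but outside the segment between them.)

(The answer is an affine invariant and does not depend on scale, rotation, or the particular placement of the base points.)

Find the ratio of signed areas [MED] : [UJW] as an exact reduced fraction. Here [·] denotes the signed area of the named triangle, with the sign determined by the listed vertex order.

Choose coordinates E = (0, 0), G = (1, 0), N = (0, 1), X = (4, 1).
1. Z is where the line through X parallel to NE meets line GE ⇒ Z = (4, 0)
2. J is where the line through G parallel to ZN meets line XZ ⇒ J = (4, -3/4)
3. M is the intersection of line XZ and line NG ⇒ M = (4, -3)
4. W lies on line MJ with MW:WJ = 2:(-5) ⇒ W = (4, -9/2)
5. U lies on line EJ with EU:UJ = 4:1 ⇒ U = (16/5, -3/5)
6. D lies on line UN with UD:DN = 4:3 ⇒ D = (48/35, 11/35)
2·[MED] = -188/35, 2·[UJW] = -3
[MED]:[UJW] = -188/35:-3 = 188/105

[MED]:[UJW] = 188/105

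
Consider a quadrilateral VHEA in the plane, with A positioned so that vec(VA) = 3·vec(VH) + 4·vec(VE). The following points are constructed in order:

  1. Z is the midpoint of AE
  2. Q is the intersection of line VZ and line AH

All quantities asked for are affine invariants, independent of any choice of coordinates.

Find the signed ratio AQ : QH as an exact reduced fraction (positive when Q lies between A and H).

AQ:QH = -3/5

Assign V = (0, 0), H = (1, 0), E = (0, 1), A = (3, 4) — the answer is frame-independent, so this choice is without loss of generality.
1. Z is the midpoint of AE ⇒ Z = (3/2, 5/2)
2. Q is the intersection of line VZ and line AH ⇒ Q = (6, 10)
Q = A + t·(H−A) with t = -3/2, so AQ:QH = t:(1−t) = -3/2:5/2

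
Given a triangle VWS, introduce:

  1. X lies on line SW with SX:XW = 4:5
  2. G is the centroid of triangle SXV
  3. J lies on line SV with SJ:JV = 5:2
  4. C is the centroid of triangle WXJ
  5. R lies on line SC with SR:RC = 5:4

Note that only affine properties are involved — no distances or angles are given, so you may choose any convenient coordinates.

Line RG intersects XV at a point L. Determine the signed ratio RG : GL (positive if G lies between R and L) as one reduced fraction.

RG:GL = -17/84

Set V = (0, 0), W = (1, 0), S = (0, 1); any affine frame gives the same invariant.
1. X lies on line SW with SX:XW = 4:5 ⇒ X = (4/9, 5/9)
2. G is the centroid of triangle SXV ⇒ G = (4/27, 14/27)
3. J lies on line SV with SJ:JV = 5:2 ⇒ J = (0, 2/7)
4. C is the centroid of triangle WXJ ⇒ C = (13/27, 53/189)
5. R lies on line SC with SR:RC = 5:4 ⇒ R = (65/243, 1021/1701)
line RG meets XV at L = (1016/1377, 1270/1377)
G = R + t·(L−R) with t = -17/67, so RG:GL = -17/67:84/67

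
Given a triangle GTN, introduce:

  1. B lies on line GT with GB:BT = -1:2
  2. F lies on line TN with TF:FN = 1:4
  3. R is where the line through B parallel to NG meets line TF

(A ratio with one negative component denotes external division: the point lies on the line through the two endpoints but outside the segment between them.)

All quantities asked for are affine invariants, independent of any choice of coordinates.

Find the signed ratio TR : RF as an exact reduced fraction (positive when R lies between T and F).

Assign G = (0, 0), T = (1, 0), N = (0, 1) — the answer is frame-independent, so this choice is without loss of generality.
1. B lies on line GT with GB:BT = -1:2 ⇒ B = (-1, 0)
2. F lies on line TN with TF:FN = 1:4 ⇒ F = (4/5, 1/5)
3. R is where the line through B parallel to NG meets line TF ⇒ R = (-1, 2)
R = T + t·(F−T) with t = 10, so TR:RF = t:(1−t) = 10:-9

TR:RF = -10/9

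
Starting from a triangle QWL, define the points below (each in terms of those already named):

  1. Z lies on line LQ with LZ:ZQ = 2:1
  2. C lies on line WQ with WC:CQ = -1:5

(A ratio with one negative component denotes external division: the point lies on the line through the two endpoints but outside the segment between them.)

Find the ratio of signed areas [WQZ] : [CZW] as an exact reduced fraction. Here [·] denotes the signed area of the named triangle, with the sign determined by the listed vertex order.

[WQZ]:[CZW] = -4

Choose coordinates Q = (0, 0), W = (1, 0), L = (0, 1).
1. Z lies on line LQ with LZ:ZQ = 2:1 ⇒ Z = (0, 1/3)
2. C lies on line WQ with WC:CQ = -1:5 ⇒ C = (5/4, 0)
2·[WQZ] = -1/3, 2·[CZW] = 1/12
[WQZ]:[CZW] = -1/3:1/12 = -4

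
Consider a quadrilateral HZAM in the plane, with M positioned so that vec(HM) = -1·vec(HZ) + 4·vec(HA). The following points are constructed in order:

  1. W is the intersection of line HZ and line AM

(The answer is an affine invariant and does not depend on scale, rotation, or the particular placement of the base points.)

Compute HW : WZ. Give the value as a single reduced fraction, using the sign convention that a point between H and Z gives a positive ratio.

Work in coordinates with H = (0, 0), Z = (1, 0), A = (0, 1), M = (-1, 4).
1. W is the intersection of line HZ and line AM ⇒ W = (1/3, 0)
W = H + t·(Z−H) with t = 1/3, so HW:WZ = t:(1−t) = 1/3:2/3

HW:WZ = 1/2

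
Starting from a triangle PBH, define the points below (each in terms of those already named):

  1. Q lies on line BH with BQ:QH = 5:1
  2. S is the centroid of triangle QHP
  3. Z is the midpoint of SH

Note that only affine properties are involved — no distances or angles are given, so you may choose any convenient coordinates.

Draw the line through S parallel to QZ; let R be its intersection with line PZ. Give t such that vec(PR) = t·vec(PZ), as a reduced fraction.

Assign P = (0, 0), B = (1, 0), H = (0, 1) — the answer is frame-independent, so this choice is without loss of generality.
1. Q lies on line BH with BQ:QH = 5:1 ⇒ Q = (1/6, 5/6)
2. S is the centroid of triangle QHP ⇒ S = (1/18, 11/18)
3. Z is the midpoint of SH ⇒ Z = (1/36, 29/36)
through S parallel to QZ: direction (-5/36, -1/36); meets PZ at R = (1/48, 29/48)
R = P + t·(Z−P) with t = 3/4

t = 3/4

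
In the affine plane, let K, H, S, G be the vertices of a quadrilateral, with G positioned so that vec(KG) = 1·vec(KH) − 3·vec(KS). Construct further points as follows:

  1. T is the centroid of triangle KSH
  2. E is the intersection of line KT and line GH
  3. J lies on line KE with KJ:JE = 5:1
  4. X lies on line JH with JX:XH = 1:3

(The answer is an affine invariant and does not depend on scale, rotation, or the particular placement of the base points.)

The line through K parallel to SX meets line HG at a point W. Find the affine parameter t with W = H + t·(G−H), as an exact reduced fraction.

t = 1/7

Choose coordinates K = (0, 0), H = (1, 0), S = (0, 1), G = (1, -3).
1. T is the centroid of triangle KSH ⇒ T = (1/3, 1/3)
2. E is the intersection of line KT and line GH ⇒ E = (1, 1)
3. J lies on line KE with KJ:JE = 5:1 ⇒ J = (5/6, 5/6)
4. X lies on line JH with JX:XH = 1:3 ⇒ X = (7/8, 5/8)
through K parallel to SX: direction (7/8, -3/8); meets HG at W = (1, -3/7)
W = H + t·(G−H) with t = 1/7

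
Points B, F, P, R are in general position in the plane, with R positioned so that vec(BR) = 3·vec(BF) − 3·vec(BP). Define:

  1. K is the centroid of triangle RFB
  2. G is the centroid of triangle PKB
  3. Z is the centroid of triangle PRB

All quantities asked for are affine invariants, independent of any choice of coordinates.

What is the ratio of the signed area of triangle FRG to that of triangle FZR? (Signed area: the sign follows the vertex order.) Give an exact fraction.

[FRG]:[FZR] = -5/4

Assign B = (0, 0), F = (1, 0), P = (0, 1), R = (3, -3) — the answer is frame-independent, so this choice is without loss of generality.
1. K is the centroid of triangle RFB ⇒ K = (4/3, -1)
2. G is the centroid of triangle PKB ⇒ G = (4/9, 0)
3. Z is the centroid of triangle PRB ⇒ Z = (1, -2/3)
2·[FRG] = -5/3, 2·[FZR] = 4/3
[FRG]:[FZR] = -5/3:4/3 = -5/4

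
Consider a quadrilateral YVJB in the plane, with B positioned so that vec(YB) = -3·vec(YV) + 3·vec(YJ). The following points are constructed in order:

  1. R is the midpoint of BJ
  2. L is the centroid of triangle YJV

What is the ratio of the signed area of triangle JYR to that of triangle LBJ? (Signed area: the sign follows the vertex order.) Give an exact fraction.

[JYR]:[LBJ] = 9/8

Work in coordinates with Y = (0, 0), V = (1, 0), J = (0, 1), B = (-3, 3).
1. R is the midpoint of BJ ⇒ R = (-3/2, 2)
2. L is the centroid of triangle YJV ⇒ L = (1/3, 1/3)
2·[JYR] = -3/2, 2·[LBJ] = -4/3
[JYR]:[LBJ] = -3/2:-4/3 = 9/8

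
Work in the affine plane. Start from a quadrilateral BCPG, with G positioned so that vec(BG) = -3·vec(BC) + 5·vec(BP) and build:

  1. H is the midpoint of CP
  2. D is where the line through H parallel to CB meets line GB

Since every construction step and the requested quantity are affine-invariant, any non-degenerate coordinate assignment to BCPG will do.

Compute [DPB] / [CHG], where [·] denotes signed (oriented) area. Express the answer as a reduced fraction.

Set B = (0, 0), C = (1, 0), P = (0, 1), G = (-3, 5); any affine frame gives the same invariant.
1. H is the midpoint of CP ⇒ H = (1/2, 1/2)
2. D is where the line through H parallel to CB meets line GB ⇒ D = (-3/10, 1/2)
2·[DPB] = -3/10, 2·[CHG] = -1/2
[DPB]:[CHG] = -3/10:-1/2 = 3/5

[DPB]:[CHG] = 3/5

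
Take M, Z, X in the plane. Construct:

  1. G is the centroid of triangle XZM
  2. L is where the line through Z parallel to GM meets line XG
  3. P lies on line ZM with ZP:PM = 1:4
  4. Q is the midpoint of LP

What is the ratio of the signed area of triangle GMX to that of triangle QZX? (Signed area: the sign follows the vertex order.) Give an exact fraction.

Choose coordinates M = (0, 0), Z = (1, 0), X = (0, 1).
1. G is the centroid of triangle XZM ⇒ G = (1/3, 1/3)
2. L is where the line through Z parallel to GM meets line XG ⇒ L = (2/3, -1/3)
3. P lies on line ZM with ZP:PM = 1:4 ⇒ P = (4/5, 0)
4. Q is the midpoint of LP ⇒ Q = (11/15, -1/6)
2·[GMX] = -1/3, 2·[QZX] = 13/30
[GMX]:[QZX] = -1/3:13/30 = -10/13

[GMX]:[QZX] = -10/13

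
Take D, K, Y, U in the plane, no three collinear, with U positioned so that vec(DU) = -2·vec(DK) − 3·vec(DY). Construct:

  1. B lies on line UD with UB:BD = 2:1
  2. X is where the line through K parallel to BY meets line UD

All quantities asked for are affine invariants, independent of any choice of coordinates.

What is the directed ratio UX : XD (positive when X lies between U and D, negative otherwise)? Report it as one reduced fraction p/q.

UX:XD = -2

Set D = (0, 0), K = (1, 0), Y = (0, 1), U = (-2, -3); any affine frame gives the same invariant.
1. B lies on line UD with UB:BD = 2:1 ⇒ B = (-2/3, -1)
2. X is where the line through K parallel to BY meets line UD ⇒ X = (2, 3)
X = U + t·(D−U) with t = 2, so UX:XD = t:(1−t) = 2:-1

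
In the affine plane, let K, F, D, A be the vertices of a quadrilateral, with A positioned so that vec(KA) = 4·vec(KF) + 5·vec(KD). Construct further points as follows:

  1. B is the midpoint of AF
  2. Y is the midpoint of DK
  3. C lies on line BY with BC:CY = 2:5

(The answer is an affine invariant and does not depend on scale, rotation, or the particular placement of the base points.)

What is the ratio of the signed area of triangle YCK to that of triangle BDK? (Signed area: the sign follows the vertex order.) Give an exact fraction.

[YCK]:[BDK] = -5/14

Assign K = (0, 0), F = (1, 0), D = (0, 1), A = (4, 5) — the answer is frame-independent, so this choice is without loss of generality.
1. B is the midpoint of AF ⇒ B = (5/2, 5/2)
2. Y is the midpoint of DK ⇒ Y = (0, 1/2)
3. C lies on line BY with BC:CY = 2:5 ⇒ C = (25/14, 27/14)
2·[YCK] = -25/28, 2·[BDK] = 5/2
[YCK]:[BDK] = -25/28:5/2 = -5/14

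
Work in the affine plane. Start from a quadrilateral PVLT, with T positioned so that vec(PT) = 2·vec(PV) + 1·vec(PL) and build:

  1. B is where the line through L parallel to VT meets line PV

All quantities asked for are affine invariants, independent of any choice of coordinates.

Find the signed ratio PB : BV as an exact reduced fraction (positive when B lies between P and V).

Choose coordinates P = (0, 0), V = (1, 0), L = (0, 1), T = (2, 1).
1. B is where the line through L parallel to VT meets line PV ⇒ B = (-1, 0)
B = P + t·(V−P) with t = -1, so PB:BV = t:(1−t) = -1:2

PB:BV = -1/2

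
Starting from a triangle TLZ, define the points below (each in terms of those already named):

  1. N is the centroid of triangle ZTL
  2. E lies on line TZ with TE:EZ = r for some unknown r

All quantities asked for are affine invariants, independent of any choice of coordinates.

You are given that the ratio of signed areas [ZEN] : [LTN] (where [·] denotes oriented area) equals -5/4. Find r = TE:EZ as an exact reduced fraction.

r = -1/5

Work in coordinates with T = (0, 0), L = (1, 0), Z = (0, 1).
1. N is the centroid of triangle ZTL ⇒ N = (1/3, 1/3)
2. With TE:EZ = r, write λ = r/(r+1) so E = T + λ·(Z−T); E is affine-linear in λ
Every point depending on E is an affine combination of E and λ-independent points, so each such coordinate is linear in λ; the λ² term in each signed area is a multiple of (Z−T)×(Z−T) = 0, so 2·[ZEN] and 2·[LTN] are each linear in λ. Evaluating at λ=0 and λ=1:
  2·[ZEN] = -1/3·λ + 1/3,   2·[LTN] = -1/3
So [ZEN]:[LTN] = (-1/3·λ + 1/3) / (-1/3). Setting this equal to -5/4:
  -1/3·λ + 1/3 = -5/4·(-1/3)  ⇒  λ = -1/4
Then r = λ/(1−λ) = (-1/4)/(5/4) = -1/5. Check: with r = -1/5, E = (0, -1/4) and [ZEN]:[LTN] = -5/4 as required.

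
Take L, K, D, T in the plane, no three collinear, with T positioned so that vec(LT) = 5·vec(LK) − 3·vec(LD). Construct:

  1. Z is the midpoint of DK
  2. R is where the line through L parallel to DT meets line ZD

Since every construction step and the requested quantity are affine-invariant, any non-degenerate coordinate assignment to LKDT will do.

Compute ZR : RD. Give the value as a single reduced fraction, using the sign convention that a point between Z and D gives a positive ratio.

ZR:RD = -9/10

Assign L = (0, 0), K = (1, 0), D = (0, 1), T = (5, -3) — the answer is frame-independent, so this choice is without loss of generality.
1. Z is the midpoint of DK ⇒ Z = (1/2, 1/2)
2. R is where the line through L parallel to DT meets line ZD ⇒ R = (5, -4)
R = Z + t·(D−Z) with t = -9, so ZR:RD = t:(1−t) = -9:10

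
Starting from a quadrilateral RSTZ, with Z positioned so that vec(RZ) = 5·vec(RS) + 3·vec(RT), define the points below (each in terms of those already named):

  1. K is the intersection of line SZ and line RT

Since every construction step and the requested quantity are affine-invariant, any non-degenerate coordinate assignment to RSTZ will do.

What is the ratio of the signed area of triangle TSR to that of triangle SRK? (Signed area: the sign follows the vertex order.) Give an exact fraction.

[TSR]:[SRK] = -4/3

Work in coordinates with R = (0, 0), S = (1, 0), T = (0, 1), Z = (5, 3).
1. K is the intersection of line SZ and line RT ⇒ K = (0, -3/4)
2·[TSR] = -1, 2·[SRK] = 3/4
[TSR]:[SRK] = -1:3/4 = -4/3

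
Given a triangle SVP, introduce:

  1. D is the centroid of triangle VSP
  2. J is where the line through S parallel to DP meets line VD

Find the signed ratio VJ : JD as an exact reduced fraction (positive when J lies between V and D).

Set S = (0, 0), V = (1, 0), P = (0, 1); any affine frame gives the same invariant.
1. D is the centroid of triangle VSP ⇒ D = (1/3, 1/3)
2. J is where the line through S parallel to DP meets line VD ⇒ J = (-1/3, 2/3)
J = V + t·(D−V) with t = 2, so VJ:JD = t:(1−t) = 2:-1

VJ:JD = -2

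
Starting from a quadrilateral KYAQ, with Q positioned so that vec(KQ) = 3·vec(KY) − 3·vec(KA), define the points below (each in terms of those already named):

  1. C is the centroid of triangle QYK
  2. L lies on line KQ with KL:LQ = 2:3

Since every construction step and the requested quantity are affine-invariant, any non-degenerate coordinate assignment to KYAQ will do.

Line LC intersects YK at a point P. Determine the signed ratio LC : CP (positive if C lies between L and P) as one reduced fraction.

Work in coordinates with K = (0, 0), Y = (1, 0), A = (0, 1), Q = (3, -3).
1. C is the centroid of triangle QYK ⇒ C = (4/3, -1)
2. L lies on line KQ with KL:LQ = 2:3 ⇒ L = (6/5, -6/5)
line LC meets YK at P = (2, 0)
C = L + t·(P−L) with t = 1/6, so LC:CP = 1/6:5/6

LC:CP = 1/5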